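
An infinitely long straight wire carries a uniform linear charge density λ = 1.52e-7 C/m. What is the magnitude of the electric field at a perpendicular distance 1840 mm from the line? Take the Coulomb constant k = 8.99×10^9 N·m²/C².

Coaxial Gaussian cylinder, radius r = 1840 mm, length L.
Q_enc = λL, so λ_enc = 1.52×10^-7 C/m.
Applying ∮E·dA = Q_enc/ε₀ with the end caps contributing no flux:
E = 2k|λ_enc|/r = 2(8.99×10^9)(1.52×10^-7)/(1.84) = 1.49e3 N/C.

E ≈ 1.49e3 N/C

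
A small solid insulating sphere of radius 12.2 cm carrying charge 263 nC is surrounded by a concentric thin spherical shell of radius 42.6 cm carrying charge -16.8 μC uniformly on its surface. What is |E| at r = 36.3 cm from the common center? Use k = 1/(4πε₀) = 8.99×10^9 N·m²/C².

|E| ≈ 1.79×10^4 V/m

Symmetry ⇒ E = E(r) r̂. Gaussian sphere of radius r = 36.3 cm (between the bodies, 12.2 cm < r < 42.6 cm).
The shell at 42.6 cm lies outside the Gaussian surface, so Q_enc = 263 nC = 2.63×10^-7 C.
Since E is radial and uniform over the Gaussian sphere, Φ = E·4πr² = Q_enc/ε₀.
E = k|Q_enc|/r² = (8.99×10^9)(2.63e-7)/(0.363)² = 1.79e4 N/C.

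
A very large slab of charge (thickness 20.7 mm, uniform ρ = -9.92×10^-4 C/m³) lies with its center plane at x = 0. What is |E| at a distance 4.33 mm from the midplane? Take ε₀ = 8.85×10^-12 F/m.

By symmetry E is perpendicular to the slab. A Gaussian pillbox from −4.33 mm to +4.33 mm (face area A) lies entirely within the slab.
Q_enc = ρ·(2x)·A and flux = 2EA, so 2EA = 2ρxA/ε₀ ⇒ E = |ρ|x/ε₀.
E = (9.92×10^-4)(0.00433)/(8.85×10^-12) = 4.85e5 N/C.

|E| ≈ 4.85e5 N/C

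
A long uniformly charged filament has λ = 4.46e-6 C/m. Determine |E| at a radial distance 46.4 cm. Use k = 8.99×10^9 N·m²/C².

E = 1.73×10^5 V/m

Take a coaxial cylindrical Gaussian surface of radius r = 46.4 cm and length L.
Q_enc = λL, so λ_enc = 4.46×10^-6 C/m.
Gauss's law: E·2πrL = λ_enc L/ε₀.
E = 2k|λ_enc|/r = 2(8.99×10^9)(4.46×10^-6)/(0.464) = 1.73×10^5 N/C.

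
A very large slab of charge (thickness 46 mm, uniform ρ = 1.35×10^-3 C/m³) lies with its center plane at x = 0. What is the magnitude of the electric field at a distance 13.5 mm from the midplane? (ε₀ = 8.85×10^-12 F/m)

By symmetry E is perpendicular to the slab. A Gaussian pillbox from −13.5 mm to +13.5 mm (face area A) lies entirely within the slab.
Q_enc = ρ·(2x)·A and flux = 2EA, so 2EA = 2ρxA/ε₀ ⇒ E = |ρ|x/ε₀.
E = (1.35×10^-3)(0.0135)/(8.85×10^-12) = 2.06e6 N/C.

|E| = 2.06×10^6 N/C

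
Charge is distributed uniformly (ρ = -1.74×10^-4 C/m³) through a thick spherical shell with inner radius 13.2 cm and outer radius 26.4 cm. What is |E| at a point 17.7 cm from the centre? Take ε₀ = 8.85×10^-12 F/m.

By spherical symmetry E is radial; choose a Gaussian sphere of radius r = 17.7 cm (within the shell material, 13.2 cm < r < 26.4 cm).
Enclosed charge is the volume from a to r: Q_enc = (4π/3)ρ(r³ − a³) = -2.365×10^-6 C.
Applying ∮E·dA = Q_enc/ε₀ with Φ = E(4πr²):
E = |Q_enc|/(4πε₀r²) = (2.365e-6)/(4π·8.85×10^-12·(0.177)²) = 6.79×10^5 N/C.

E = 6.79×10^5 N/C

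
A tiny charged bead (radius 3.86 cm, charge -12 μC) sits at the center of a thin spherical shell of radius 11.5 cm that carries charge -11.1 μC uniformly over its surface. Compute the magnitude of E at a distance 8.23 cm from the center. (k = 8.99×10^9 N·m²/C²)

By spherical symmetry E is radial; choose a Gaussian sphere of radius r = 8.23 cm (between the bodies, 3.86 cm < r < 11.5 cm).
The shell at 11.5 cm lies outside the Gaussian surface, so Q_enc = -12 μC = -1.20×10^-5 C.
By Gauss's law, ∮E·dA = E·4πr² = Q_enc/ε₀.
E = k|Q_enc|/r² = (8.99×10^9)(1.20×10^-5)/(0.0823)² = 1.59e7 N/C.

1.59e7 N/C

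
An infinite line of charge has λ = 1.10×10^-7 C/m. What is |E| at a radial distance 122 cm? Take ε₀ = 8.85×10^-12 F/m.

Take a coaxial cylindrical Gaussian surface of radius r = 122 cm and length L.
Q_enc = λL, so λ_enc = 1.10×10^-7 C/m.
Since E is radial and uniform over the curved surface, Φ = E·2πrL = Q_enc/ε₀ = λ_enc L/ε₀.
E = |λ_enc|/(2πε₀r) = (1.10×10^-7)/(2π·8.85×10^-12·1.22) = 1.62×10^3 N/C.

E ≈ 1.62×10^3 N/C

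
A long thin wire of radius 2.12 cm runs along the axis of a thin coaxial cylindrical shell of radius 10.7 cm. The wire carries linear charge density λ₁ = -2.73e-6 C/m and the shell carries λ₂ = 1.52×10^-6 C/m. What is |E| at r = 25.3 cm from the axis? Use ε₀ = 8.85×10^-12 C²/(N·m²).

|E| ≈ 8.60×10^4 N/C

Take a coaxial cylindrical Gaussian surface of radius r = 25.3 cm and length L (r > 10.7 cm, enclosing both).
λ_enc = λ₁ + λ₂ = (-2.73×10^-6) + (1.52e-6) = -1.21e-6 C/m.
Applying ∮E·dA = Q_enc/ε₀ with the end caps contributing no flux:
E = |λ_enc|/(2πε₀r) = (1.21×10^-6)/(2π·8.85×10^-12·0.253) = 8.60×10^4 N/C.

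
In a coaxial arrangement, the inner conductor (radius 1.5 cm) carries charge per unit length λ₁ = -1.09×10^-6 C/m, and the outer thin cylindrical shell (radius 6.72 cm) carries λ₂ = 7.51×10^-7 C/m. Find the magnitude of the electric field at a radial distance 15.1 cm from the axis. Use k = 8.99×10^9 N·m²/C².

Coaxial Gaussian cylinder, radius r = 15.1 cm, length L (r > 6.72 cm, enclosing both).
λ_enc = λ₁ + λ₂ = (-1.09×10^-6) + (7.51e-7) = -3.39×10^-7 C/m.
Gauss's law: E·2πrL = λ_enc L/ε₀.
E = 2k|λ_enc|/r = 2(8.99×10^9)(3.39×10^-7)/(0.151) = 4.04×10^4 N/C.

|E| ≈ 4.04×10^4 N/C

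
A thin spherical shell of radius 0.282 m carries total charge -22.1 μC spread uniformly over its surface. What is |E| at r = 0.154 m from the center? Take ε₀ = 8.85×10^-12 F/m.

By spherical symmetry E is radial; choose a Gaussian sphere of radius r = 0.154 m (inside the shell, r < 0.282 m).
No charge lies within this surface, so Q_enc = 0 and Gauss's law gives E·4πr² = 0 ⇒ E = 0.

E = 0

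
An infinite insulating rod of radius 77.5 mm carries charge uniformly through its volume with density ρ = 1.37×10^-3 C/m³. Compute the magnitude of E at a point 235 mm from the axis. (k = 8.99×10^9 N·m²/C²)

|E| = 1.98e6 V/m

Coaxial Gaussian cylinder, radius r = 235 mm, length L (r > 77.5 mm, full cross-section enclosed).
λ_enc = ρ·πR² = (1.37e-3)π(0.0775)² = 2.585e-5 C/m.
By Gauss's law (flux through the curved wall only), E·2πrL = λ_enc L/ε₀.
E = 2k|λ_enc|/r = 2(8.99×10^9)(2.585×10^-5)/(0.235) = 1.98e6 N/C.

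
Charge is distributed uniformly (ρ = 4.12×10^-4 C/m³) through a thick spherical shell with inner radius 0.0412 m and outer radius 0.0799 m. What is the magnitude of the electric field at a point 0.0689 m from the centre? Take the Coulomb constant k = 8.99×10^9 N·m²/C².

8.40e5 N/C

Use a concentric Gaussian sphere at r = 0.0689 m (within the shell material, 0.0412 m < r < 0.0799 m).
Only the shell between 0.0412 m and r is enclosed: Q_enc = ρ·(4π/3)(r³ − a³) = (4.12×10^-4)·(4π/3)·((0.0689)³ − (0.0412)³) = 4.438×10^-7 C.
By Gauss's law, ∮E·dA = E·4πr² = Q_enc/ε₀.
E = k|Q_enc|/r² = (8.99×10^9)(4.438×10^-7)/(0.0689)² = 8.40e5 N/C.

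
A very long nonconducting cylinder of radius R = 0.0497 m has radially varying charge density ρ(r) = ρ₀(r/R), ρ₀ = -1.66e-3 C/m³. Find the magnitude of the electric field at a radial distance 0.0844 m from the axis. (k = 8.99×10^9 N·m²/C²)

|E| = 1.83×10^6 N/C

Take a coaxial cylindrical Gaussian surface of radius r = 0.0844 m and length L (r > R, full charge per length enclosed).
λ_enc = 2π ∫₀^R ρ₀(r'/R)^1 r' dr' = 2πρ₀R²/3 = -8.588×10^-6 C/m.
Since E is radial and uniform over the curved surface, Φ = E·2πrL = Q_enc/ε₀ = λ_enc L/ε₀.
E = 2k|λ_enc|/r = 2(8.99×10^9)(8.588×10^-6)/(0.0844) = 1.83e6 N/C.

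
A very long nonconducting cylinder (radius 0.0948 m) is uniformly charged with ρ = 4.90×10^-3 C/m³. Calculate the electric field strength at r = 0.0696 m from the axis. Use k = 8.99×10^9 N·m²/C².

|E| ≈ 1.93e7 N/C

By cylindrical symmetry E is radial; use a coaxial Gaussian cylinder of radius 0.0696 m and length L (r < R).
Charge inside radius r per length L is ρ·πr²·L, so λ_enc = ρπr² = 7.457×10^-5 C/m.
Gauss's law: E·2πrL = λ_enc L/ε₀.
E = 2k|λ_enc|/r = 2(8.99×10^9)(7.457×10^-5)/(0.0696) = 1.93×10^7 N/C.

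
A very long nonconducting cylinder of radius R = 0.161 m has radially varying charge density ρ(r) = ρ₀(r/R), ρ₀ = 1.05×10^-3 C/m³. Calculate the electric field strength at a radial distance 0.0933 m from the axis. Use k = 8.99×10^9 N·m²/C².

Take a coaxial cylindrical Gaussian surface of radius r = 0.0933 m and length L (r < R).
λ_enc = ∫₀^r ρ(r')·2πr' dr' = (2πρ₀/R)·r^3/3 = 1.109×10^-5 C/m.
Since E is radial and uniform over the curved surface, Φ = E·2πrL = Q_enc/ε₀ = λ_enc L/ε₀.
E = 2k|λ_enc|/r = 2(8.99×10^9)(1.109×10^-5)/(0.0933) = 2.14e6 N/C.

E ≈ 2.14×10^6 N/C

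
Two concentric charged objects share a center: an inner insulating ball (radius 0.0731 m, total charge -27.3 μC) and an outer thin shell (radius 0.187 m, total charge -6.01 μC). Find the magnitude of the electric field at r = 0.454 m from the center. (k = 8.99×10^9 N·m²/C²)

1.45×10^6 V/m

By spherical symmetry E is radial; choose a Gaussian sphere of radius r = 0.454 m (r > 0.187 m, enclosing both).
Q_enc = (-27.3 μC) + (-6.01 μC) = -3.331e-5 C.
Since E is radial and uniform over the Gaussian sphere, Φ = E·4πr² = Q_enc/ε₀.
E = k|Q_enc|/r² = (8.99×10^9)(3.331×10^-5)/(0.454)² = 1.45×10^6 N/C.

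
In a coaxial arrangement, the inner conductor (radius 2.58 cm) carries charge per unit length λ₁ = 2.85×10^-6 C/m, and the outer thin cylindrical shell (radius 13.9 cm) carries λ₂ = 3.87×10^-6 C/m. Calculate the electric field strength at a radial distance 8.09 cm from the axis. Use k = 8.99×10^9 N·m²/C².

By cylindrical symmetry E is radial; use a coaxial Gaussian cylinder of radius 8.09 cm and length L (between the conductors, 2.58 cm < r < 13.9 cm).
Only the inner wire is enclosed; the outer shell contributes nothing inside itself. λ_enc = λ₁ = 2.85×10^-6 C/m.
Since E is radial and uniform over the curved surface, Φ = E·2πrL = Q_enc/ε₀ = λ_enc L/ε₀.
E = 2k|λ_enc|/r = 2(8.99×10^9)(2.85×10^-6)/(0.0809) = 6.33×10^5 N/C.

6.33×10^5 V/m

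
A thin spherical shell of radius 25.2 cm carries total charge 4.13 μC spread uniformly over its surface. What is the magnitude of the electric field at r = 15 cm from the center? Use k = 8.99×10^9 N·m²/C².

Symmetry ⇒ E = E(r) r̂. Gaussian sphere of radius r = 15 cm (inside the shell, r < 25.2 cm).
No charge lies within this surface, so Q_enc = 0 and Gauss's law gives E·4πr² = 0 ⇒ E = 0.

E = 0 (no enclosed charge)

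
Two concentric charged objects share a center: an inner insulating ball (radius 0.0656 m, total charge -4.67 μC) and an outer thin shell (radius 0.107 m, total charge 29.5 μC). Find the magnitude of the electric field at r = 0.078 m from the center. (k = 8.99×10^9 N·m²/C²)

6.90×10^6 N/C

By spherical symmetry E is radial; choose a Gaussian sphere of radius r = 0.078 m (between the bodies, 0.0656 m < r < 0.107 m).
The shell at 0.107 m lies outside the Gaussian surface, so Q_enc = -4.67 μC = -4.67×10^-6 C.
Applying ∮E·dA = Q_enc/ε₀ with Φ = E(4πr²):
E = k|Q_enc|/r² = (8.99×10^9)(4.67e-6)/(0.078)² = 6.90×10^6 N/C.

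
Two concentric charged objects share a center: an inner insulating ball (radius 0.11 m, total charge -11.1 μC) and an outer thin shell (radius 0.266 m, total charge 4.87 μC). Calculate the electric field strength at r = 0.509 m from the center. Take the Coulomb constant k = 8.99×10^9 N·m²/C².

2.16e5 N/C

Use a concentric Gaussian sphere at r = 0.509 m (r > 0.266 m, enclosing both).
Q_enc = (-11.1 μC) + (4.87 μC) = -6.23e-6 C.
Gauss's law: E·4πr² = Q_enc/ε₀.
E = k|Q_enc|/r² = (8.99×10^9)(6.23×10^-6)/(0.509)² = 2.16e5 N/C.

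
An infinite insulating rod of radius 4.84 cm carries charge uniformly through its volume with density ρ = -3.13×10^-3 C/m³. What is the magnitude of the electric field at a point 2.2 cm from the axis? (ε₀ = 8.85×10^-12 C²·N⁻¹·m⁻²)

Choose a coaxial cylinder of radius r = 2.2 cm (arbitrary length L) as the Gaussian surface (r < R).
Enclosed charge per unit length: λ_enc = ρ·πr² = (-3.13×10^-3)π(0.022)² = -4.759×10^-6 C/m.
By Gauss's law (flux through the curved wall only), E·2πrL = λ_enc L/ε₀.
E = |λ_enc|/(2πε₀r) = (4.759×10^-6)/(2π·8.85×10^-12·0.022) = 3.89×10^6 N/C.

|E| ≈ 3.89e6 V/m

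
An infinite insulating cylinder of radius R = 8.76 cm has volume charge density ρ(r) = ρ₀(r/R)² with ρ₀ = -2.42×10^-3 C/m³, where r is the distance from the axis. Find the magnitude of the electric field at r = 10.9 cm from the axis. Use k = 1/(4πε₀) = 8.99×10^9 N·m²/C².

Choose a coaxial cylinder of radius r = 10.9 cm (arbitrary length L) as the Gaussian surface (r > R, full charge per length enclosed).
λ_enc = 2π ∫₀^R ρ₀(r'/R)^2 r' dr' = 2πρ₀R²/4 = -2.917×10^-5 C/m.
By Gauss's law (flux through the curved wall only), E·2πrL = λ_enc L/ε₀.
E = 2k|λ_enc|/r = 2(8.99×10^9)(2.917×10^-5)/(0.109) = 4.81×10^6 N/C.

|E| = 4.81×10^6 V/m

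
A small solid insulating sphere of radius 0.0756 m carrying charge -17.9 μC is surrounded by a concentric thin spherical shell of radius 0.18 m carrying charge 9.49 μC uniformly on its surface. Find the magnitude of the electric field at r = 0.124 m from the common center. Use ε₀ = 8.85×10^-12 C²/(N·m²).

Take a concentric spherical Gaussian surface of radius r = 0.124 m (between the bodies, 0.0756 m < r < 0.18 m).
Only the inner charge is enclosed; the outer shell contributes nothing inside itself. Q_enc = -17.9 μC = -1.79×10^-5 C.
Gauss's law: E·4πr² = Q_enc/ε₀.
E = |Q_enc|/(4πε₀r²) = (1.79e-5)/(4π·8.85×10^-12·(0.124)²) = 1.05×10^7 N/C.

|E| = 1.05×10^7 N/C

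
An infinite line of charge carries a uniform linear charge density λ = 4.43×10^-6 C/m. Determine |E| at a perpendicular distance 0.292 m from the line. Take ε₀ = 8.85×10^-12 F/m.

Take a coaxial cylindrical Gaussian surface of radius r = 0.292 m and length L.
Q_enc = λL, so λ_enc = 4.43×10^-6 C/m.
Applying ∮E·dA = Q_enc/ε₀ with the end caps contributing no flux:
E = |λ_enc|/(2πε₀r) = (4.43×10^-6)/(2π·8.85×10^-12·0.292) = 2.73×10^5 N/C.

|E| ≈ 2.73×10^5 N/C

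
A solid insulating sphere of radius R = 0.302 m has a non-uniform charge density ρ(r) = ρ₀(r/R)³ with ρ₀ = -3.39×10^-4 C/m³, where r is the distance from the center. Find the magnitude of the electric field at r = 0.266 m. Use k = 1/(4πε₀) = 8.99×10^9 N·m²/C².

|E| = 1.16×10^6 N/C

Symmetry ⇒ E = E(r) r̂. Gaussian sphere of radius r = 0.266 m (r < R).
Integrate the density: Q_enc = 4π ∫₀^r ρ₀(r'/R)^3 r'² dr' = 4πρ₀ r^6/(6·R³) = -9.131×10^-6 C.
Gauss's law: E·4πr² = Q_enc/ε₀.
E = k|Q_enc|/r² = (8.99×10^9)(9.131×10^-6)/(0.266)² = 1.16e6 N/C.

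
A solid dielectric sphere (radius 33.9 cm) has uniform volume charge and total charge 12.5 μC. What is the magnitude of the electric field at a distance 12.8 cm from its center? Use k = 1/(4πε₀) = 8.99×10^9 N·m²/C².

By spherical symmetry E is radial; choose a Gaussian sphere of radius r = 12.8 cm (r < R).
Only the charge within r is enclosed: Q_enc = Q·(r/R)³ = (12.5 μC)·(12.8 cm/33.9 cm)³ = 6.729×10^-7 C.
Gauss's law: E·4πr² = Q_enc/ε₀.
E = k|Q_enc|/r² = (8.99×10^9)(6.729×10^-7)/(0.128)² = 3.69×10^5 N/C.

|E| = 3.69×10^5 N/C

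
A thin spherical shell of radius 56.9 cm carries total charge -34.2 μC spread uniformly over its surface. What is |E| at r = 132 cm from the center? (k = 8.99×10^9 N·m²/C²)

By spherical symmetry E is radial; choose a Gaussian sphere of radius r = 132 cm (r > 56.9 cm).
The entire shell is enclosed: Q_enc = -3.42e-5 C.
Gauss's law: E·4πr² = Q_enc/ε₀.
E = k|Q_enc|/r² = (8.99×10^9)(3.42×10^-5)/(1.32)² = 1.76e5 N/C.

1.76e5 N/C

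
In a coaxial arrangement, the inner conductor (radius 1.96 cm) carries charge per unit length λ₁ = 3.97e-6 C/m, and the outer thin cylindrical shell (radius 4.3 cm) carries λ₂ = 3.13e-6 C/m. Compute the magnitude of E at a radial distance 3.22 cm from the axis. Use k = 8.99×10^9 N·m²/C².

By cylindrical symmetry E is radial; use a coaxial Gaussian cylinder of radius 3.22 cm and length L (between the conductors, 1.96 cm < r < 4.3 cm).
Only the inner wire is enclosed; the outer shell contributes nothing inside itself. λ_enc = λ₁ = 3.97×10^-6 C/m.
Since E is radial and uniform over the curved surface, Φ = E·2πrL = Q_enc/ε₀ = λ_enc L/ε₀.
E = 2k|λ_enc|/r = 2(8.99×10^9)(3.97×10^-6)/(0.0322) = 2.22×10^6 N/C.

|E| ≈ 2.22e6 V/m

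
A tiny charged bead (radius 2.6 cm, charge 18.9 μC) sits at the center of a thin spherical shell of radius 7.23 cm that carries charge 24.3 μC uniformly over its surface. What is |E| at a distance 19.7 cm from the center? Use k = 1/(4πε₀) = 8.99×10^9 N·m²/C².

E = 1.00e7 N/C

Take a concentric spherical Gaussian surface of radius r = 19.7 cm (r > 7.23 cm, enclosing both).
Q_enc = (18.9 μC) + (24.3 μC) = 4.32×10^-5 C.
Gauss's law: E·4πr² = Q_enc/ε₀.
E = k|Q_enc|/r² = (8.99×10^9)(4.32×10^-5)/(0.197)² = 1.00×10^7 N/C.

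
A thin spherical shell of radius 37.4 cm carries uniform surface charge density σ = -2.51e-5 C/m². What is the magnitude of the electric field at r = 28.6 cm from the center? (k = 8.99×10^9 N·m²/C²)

|E| = 0 N/C

Symmetry ⇒ E = E(r) r̂. Gaussian sphere of radius r = 28.6 cm (inside the shell, r < 37.4 cm).
No charge lies within this surface, so Q_enc = 0 and Gauss's law gives E·4πr² = 0 ⇒ E = 0.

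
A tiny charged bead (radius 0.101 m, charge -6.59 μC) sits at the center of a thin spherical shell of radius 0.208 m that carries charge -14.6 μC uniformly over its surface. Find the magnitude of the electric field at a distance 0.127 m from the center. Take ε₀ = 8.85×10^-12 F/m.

Symmetry ⇒ E = E(r) r̂. Gaussian sphere of radius r = 0.127 m (between the bodies, 0.101 m < r < 0.208 m).
The shell at 0.208 m lies outside the Gaussian surface, so Q_enc = -6.59 μC = -6.59e-6 C.
Gauss's law: E·4πr² = Q_enc/ε₀.
E = |Q_enc|/(4πε₀r²) = (6.59×10^-6)/(4π·8.85×10^-12·(0.127)²) = 3.67×10^6 N/C.

3.67e6 N/C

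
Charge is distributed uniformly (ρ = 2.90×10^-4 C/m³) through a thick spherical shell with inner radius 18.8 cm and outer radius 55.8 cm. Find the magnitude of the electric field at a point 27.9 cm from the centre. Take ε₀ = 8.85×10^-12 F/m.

E = 2.12×10^6 V/m

Symmetry ⇒ E = E(r) r̂. Gaussian sphere of radius r = 27.9 cm (within the shell material, 18.8 cm < r < 55.8 cm).
Enclosed charge is the volume from a to r: Q_enc = (4π/3)ρ(r³ − a³) = 1.831×10^-5 C.
Gauss's law: E·4πr² = Q_enc/ε₀.
E = |Q_enc|/(4πε₀r²) = (1.831×10^-5)/(4π·8.85×10^-12·(0.279)²) = 2.12×10^6 N/C.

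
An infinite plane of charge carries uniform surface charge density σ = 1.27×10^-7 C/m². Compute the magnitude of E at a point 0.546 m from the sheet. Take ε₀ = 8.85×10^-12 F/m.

E = 7.18×10^3 V/m

The symmetry is planar: E is normal to the sheet and the same magnitude on both sides. Take a pillbox straddling the sheet with end-cap area A.
Only the two end caps contribute flux: Φ = 2EA. With Q_enc = σA, Gauss's law gives E = |σ|/(2ε₀).
E = |σ|/(2ε₀) = (1.27e-7)/(2·8.85×10^-12) = 7.18×10^3 N/C.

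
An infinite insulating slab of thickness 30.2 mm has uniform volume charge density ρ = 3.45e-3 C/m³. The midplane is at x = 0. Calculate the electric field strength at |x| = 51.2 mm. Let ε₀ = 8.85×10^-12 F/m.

E ≈ 5.89e6 N/C

The point |x| = 51.2 mm lies outside the slab (half-thickness 0.0151 m). A symmetric pillbox spanning the full slab encloses Q_enc = ρ·d·A.
Flux = 2EA ⇒ E = |ρ|d/(2ε₀), independent of distance outside.
E = (3.45×10^-3)(0.0302)/(2·8.85×10^-12) = 5.89×10^6 N/C.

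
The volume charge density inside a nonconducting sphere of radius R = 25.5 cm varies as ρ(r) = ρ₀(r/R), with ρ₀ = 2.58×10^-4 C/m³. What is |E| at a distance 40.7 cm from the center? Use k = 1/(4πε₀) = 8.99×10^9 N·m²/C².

|E| ≈ 7.29e5 N/C

By spherical symmetry E is radial; choose a Gaussian sphere of radius r = 40.7 cm (r > R, all charge enclosed).
Q_enc = 4π ∫₀^R ρ₀(r'/R)^1 r'² dr' = 4πρ₀R³/4 = 1.344×10^-5 C.
Gauss's law: E·4πr² = Q_enc/ε₀.
E = k|Q_enc|/r² = (8.99×10^9)(1.344×10^-5)/(0.407)² = 7.29×10^5 N/C.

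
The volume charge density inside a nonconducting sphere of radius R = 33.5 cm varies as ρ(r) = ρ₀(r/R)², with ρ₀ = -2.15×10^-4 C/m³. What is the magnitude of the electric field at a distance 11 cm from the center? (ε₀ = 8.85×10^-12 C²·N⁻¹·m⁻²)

Take a concentric spherical Gaussian surface of radius r = 11 cm (r < R).
Q_enc = ∫₀^r ρ(r')·4πr'² dr' = (4πρ₀/R²) ∫₀^r r'^4 dr' = 4πρ₀ r^5/(5·R²) = -7.754×10^-8 C.
Applying ∮E·dA = Q_enc/ε₀ with Φ = E(4πr²):
E = |Q_enc|/(4πε₀r²) = (7.754e-8)/(4π·8.85×10^-12·(0.11)²) = 5.76×10^4 N/C.

|E| ≈ 5.76×10^4 V/m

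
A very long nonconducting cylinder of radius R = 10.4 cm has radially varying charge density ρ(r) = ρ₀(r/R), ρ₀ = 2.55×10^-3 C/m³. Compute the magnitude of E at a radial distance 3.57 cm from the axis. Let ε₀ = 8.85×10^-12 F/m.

|E| = 1.18×10^6 N/C

By cylindrical symmetry E is radial; use a coaxial Gaussian cylinder of radius 3.57 cm and length L (r < R).
Integrating ρ over the cross-section to radius r: λ_enc = (2πρ₀/R) ∫₀^r r'^2 dr' = 2πρ₀ r^3/(3·R) = 2.337e-6 C/m.
By Gauss's law (flux through the curved wall only), E·2πrL = λ_enc L/ε₀.
E = |λ_enc|/(2πε₀r) = (2.337×10^-6)/(2π·8.85×10^-12·0.0357) = 1.18e6 N/C.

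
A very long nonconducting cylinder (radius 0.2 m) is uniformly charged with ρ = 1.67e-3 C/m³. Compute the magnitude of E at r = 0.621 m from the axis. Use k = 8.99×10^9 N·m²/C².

E ≈ 6.08×10^6 N/C

By cylindrical symmetry E is radial; use a coaxial Gaussian cylinder of radius 0.621 m and length L (r > 0.2 m, full cross-section enclosed).
λ_enc = ρ·πR² = (1.67×10^-3)π(0.2)² = 2.099×10^-4 C/m.
Applying ∮E·dA = Q_enc/ε₀ with the end caps contributing no flux:
E = 2k|λ_enc|/r = 2(8.99×10^9)(2.099×10^-4)/(0.621) = 6.08×10^6 N/C.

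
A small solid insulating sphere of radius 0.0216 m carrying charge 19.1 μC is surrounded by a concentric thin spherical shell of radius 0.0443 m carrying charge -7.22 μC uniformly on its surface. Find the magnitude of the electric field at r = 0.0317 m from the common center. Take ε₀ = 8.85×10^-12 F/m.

1.71×10^8 N/C

Take a concentric spherical Gaussian surface of radius r = 0.0317 m (between the bodies, 0.0216 m < r < 0.0443 m).
The shell at 0.0443 m lies outside the Gaussian surface, so Q_enc = 19.1 μC = 1.91e-5 C.
Since E is radial and uniform over the Gaussian sphere, Φ = E·4πr² = Q_enc/ε₀.
E = |Q_enc|/(4πε₀r²) = (1.91×10^-5)/(4π·8.85×10^-12·(0.0317)²) = 1.71×10^8 N/C.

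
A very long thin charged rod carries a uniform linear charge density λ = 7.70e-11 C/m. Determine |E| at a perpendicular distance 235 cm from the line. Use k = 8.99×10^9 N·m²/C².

Take a coaxial cylindrical Gaussian surface of radius r = 235 cm and length L.
Q_enc = λL, so λ_enc = 7.70×10^-11 C/m.
Gauss's law: E·2πrL = λ_enc L/ε₀.
E = 2k|λ_enc|/r = 2(8.99×10^9)(7.70×10^-11)/(2.35) = 0.589 N/C.

0.589 N/C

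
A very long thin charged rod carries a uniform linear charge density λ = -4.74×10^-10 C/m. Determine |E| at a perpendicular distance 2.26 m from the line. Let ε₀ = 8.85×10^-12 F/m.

3.77 N/C

Take a coaxial cylindrical Gaussian surface of radius r = 2.26 m and length L.
Q_enc = λL, so λ_enc = -4.74×10^-10 C/m.
Applying ∮E·dA = Q_enc/ε₀ with the end caps contributing no flux:
E = |λ_enc|/(2πε₀r) = (4.74e-10)/(2π·8.85×10^-12·2.26) = 3.77 N/C.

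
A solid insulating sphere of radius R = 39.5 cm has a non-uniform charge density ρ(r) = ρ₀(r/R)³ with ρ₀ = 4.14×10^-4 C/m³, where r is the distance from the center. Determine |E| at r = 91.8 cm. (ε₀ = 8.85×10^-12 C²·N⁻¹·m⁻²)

Use a concentric Gaussian sphere at r = 91.8 cm (r > R, all charge enclosed).
Q_enc = 4π ∫₀^R ρ₀(r'/R)^3 r'² dr' = 4πρ₀R³/6 = 5.344×10^-5 C.
By Gauss's law, ∮E·dA = E·4πr² = Q_enc/ε₀.
E = |Q_enc|/(4πε₀r²) = (5.344×10^-5)/(4π·8.85×10^-12·(0.918)²) = 5.70×10^5 N/C.

E ≈ 5.70e5 N/C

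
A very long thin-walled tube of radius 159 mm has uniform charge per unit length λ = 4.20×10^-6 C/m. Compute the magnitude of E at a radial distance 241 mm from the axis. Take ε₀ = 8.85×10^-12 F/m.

E ≈ 3.13e5 N/C

Coaxial Gaussian cylinder, radius r = 241 mm, length L (r > 159 mm).
The full line charge is enclosed: λ_enc = 4.20×10^-6 C/m.
Since E is radial and uniform over the curved surface, Φ = E·2πrL = Q_enc/ε₀ = λ_enc L/ε₀.
E = |λ_enc|/(2πε₀r) = (4.20×10^-6)/(2π·8.85×10^-12·0.241) = 3.13×10^5 N/C.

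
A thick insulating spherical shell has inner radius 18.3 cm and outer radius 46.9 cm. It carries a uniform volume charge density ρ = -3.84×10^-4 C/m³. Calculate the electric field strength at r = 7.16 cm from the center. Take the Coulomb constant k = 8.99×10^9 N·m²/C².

Take a concentric spherical Gaussian surface of radius r = 7.16 cm (r < 18.3 cm, inside the empty cavity).
No charge is enclosed, so by Gauss's law E·4πr² = 0 ⇒ E = 0.

E = 0 (no enclosed charge)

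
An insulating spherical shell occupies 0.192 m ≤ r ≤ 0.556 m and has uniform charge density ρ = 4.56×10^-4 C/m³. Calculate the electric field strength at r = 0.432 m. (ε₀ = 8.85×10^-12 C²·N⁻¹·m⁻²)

|E| = 6.77×10^6 N/C

Symmetry ⇒ E = E(r) r̂. Gaussian sphere of radius r = 0.432 m (within the shell material, 0.192 m < r < 0.556 m).
Only the shell between 0.192 m and r is enclosed: Q_enc = ρ·(4π/3)(r³ − a³) = (4.56e-4)·(4π/3)·((0.432)³ − (0.192)³) = 1.405×10^-4 C.
Since E is radial and uniform over the Gaussian sphere, Φ = E·4πr² = Q_enc/ε₀.
E = |Q_enc|/(4πε₀r²) = (1.405e-4)/(4π·8.85×10^-12·(0.432)²) = 6.77×10^6 N/C.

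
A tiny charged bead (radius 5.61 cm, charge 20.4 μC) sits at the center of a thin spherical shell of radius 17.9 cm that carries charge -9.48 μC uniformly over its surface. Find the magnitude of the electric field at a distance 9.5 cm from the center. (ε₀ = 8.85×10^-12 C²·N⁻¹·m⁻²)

Take a concentric spherical Gaussian surface of radius r = 9.5 cm (between the bodies, 5.61 cm < r < 17.9 cm).
Only the inner charge is enclosed; the outer shell contributes nothing inside itself. Q_enc = 20.4 μC = 2.04e-5 C.
Since E is radial and uniform over the Gaussian sphere, Φ = E·4πr² = Q_enc/ε₀.
E = |Q_enc|/(4πε₀r²) = (2.04×10^-5)/(4π·8.85×10^-12·(0.095)²) = 2.03×10^7 N/C.

2.03×10^7 V/m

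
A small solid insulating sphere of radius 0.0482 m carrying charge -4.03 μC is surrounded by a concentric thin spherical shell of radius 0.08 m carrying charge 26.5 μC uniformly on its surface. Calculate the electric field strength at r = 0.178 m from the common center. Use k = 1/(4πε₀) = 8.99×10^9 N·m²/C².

Symmetry ⇒ E = E(r) r̂. Gaussian sphere of radius r = 0.178 m (r > 0.08 m, enclosing both).
Q_enc = (-4.03 μC) + (26.5 μC) = 2.247e-5 C.
Since E is radial and uniform over the Gaussian sphere, Φ = E·4πr² = Q_enc/ε₀.
E = k|Q_enc|/r² = (8.99×10^9)(2.247×10^-5)/(0.178)² = 6.38e6 N/C.

E ≈ 6.38×10^6 N/C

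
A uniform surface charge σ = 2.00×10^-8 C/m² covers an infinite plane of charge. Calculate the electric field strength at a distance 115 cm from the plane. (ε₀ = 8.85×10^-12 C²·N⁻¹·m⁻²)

|E| ≈ 1.13×10^3 N/C

The symmetry is planar: E is normal to the sheet and the same magnitude on both sides. Take a pillbox straddling the sheet with end-cap area A.
Only the two end caps contribute flux: Φ = 2EA. With Q_enc = σA, Gauss's law gives E = |σ|/(2ε₀).
E = |σ|/(2ε₀) = (2.00×10^-8)/(2·8.85×10^-12) = 1.13×10^3 N/C.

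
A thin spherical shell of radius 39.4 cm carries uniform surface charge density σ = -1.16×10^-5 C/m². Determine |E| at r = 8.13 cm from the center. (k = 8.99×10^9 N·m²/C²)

|E| = 0 N/C

Symmetry ⇒ E = E(r) r̂. Gaussian sphere of radius r = 8.13 cm (inside the shell, r < 39.4 cm).
No charge lies within this surface, so Q_enc = 0 and Gauss's law gives E·4πr² = 0 ⇒ E = 0.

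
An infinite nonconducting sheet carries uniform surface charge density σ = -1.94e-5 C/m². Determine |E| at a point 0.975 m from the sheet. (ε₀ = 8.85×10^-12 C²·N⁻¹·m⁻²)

Choose a cylindrical pillbox piercing the sheet, end faces (area A) parallel to it.
Only the two end caps contribute flux: Φ = 2EA. With Q_enc = σA, Gauss's law gives E = |σ|/(2ε₀).
E = |σ|/(2ε₀) = (1.94×10^-5)/(2·8.85×10^-12) = 1.10×10^6 N/C.

|E| ≈ 1.10×10^6 N/C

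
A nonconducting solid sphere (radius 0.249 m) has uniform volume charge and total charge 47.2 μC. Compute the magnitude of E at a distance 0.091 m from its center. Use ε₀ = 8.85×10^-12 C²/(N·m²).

Use a concentric Gaussian sphere at r = 0.091 m (r < R).
For a uniform sphere the enclosed fraction is (r/R)³, so Q_enc = (47.2 μC)(0.091/0.249)³ = 2.304×10^-6 C.
Applying ∮E·dA = Q_enc/ε₀ with Φ = E(4πr²):
E = |Q_enc|/(4πε₀r²) = (2.304e-6)/(4π·8.85×10^-12·(0.091)²) = 2.50×10^6 N/C.

|E| ≈ 2.50e6 V/m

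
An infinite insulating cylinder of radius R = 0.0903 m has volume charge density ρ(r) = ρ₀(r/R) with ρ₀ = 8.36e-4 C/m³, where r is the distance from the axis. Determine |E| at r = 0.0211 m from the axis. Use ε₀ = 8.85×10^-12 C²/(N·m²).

Coaxial Gaussian cylinder, radius r = 0.0211 m, length L (r < R).
Integrating ρ over the cross-section to radius r: λ_enc = (2πρ₀/R) ∫₀^r r'^2 dr' = 2πρ₀ r^3/(3·R) = 1.821×10^-7 C/m.
Gauss's law: E·2πrL = λ_enc L/ε₀.
E = |λ_enc|/(2πε₀r) = (1.821×10^-7)/(2π·8.85×10^-12·0.0211) = 1.55e5 N/C.

E = 1.55×10^5 V/m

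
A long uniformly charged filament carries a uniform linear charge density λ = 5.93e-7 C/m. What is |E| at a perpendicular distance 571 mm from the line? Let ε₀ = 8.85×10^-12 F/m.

E = 1.87e4 V/m

Take a coaxial cylindrical Gaussian surface of radius r = 571 mm and length L.
Q_enc = λL, so λ_enc = 5.93×10^-7 C/m.
Applying ∮E·dA = Q_enc/ε₀ with the end caps contributing no flux:
E = |λ_enc|/(2πε₀r) = (5.93e-7)/(2π·8.85×10^-12·0.571) = 1.87×10^4 N/C.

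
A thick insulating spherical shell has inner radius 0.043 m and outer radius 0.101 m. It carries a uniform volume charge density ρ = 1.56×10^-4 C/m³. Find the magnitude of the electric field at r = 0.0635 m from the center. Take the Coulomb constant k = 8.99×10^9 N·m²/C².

Symmetry ⇒ E = E(r) r̂. Gaussian sphere of radius r = 0.0635 m (within the shell material, 0.043 m < r < 0.101 m).
Enclosed charge is the volume from a to r: Q_enc = (4π/3)ρ(r³ − a³) = 1.154×10^-7 C.
Applying ∮E·dA = Q_enc/ε₀ with Φ = E(4πr²):
E = k|Q_enc|/r² = (8.99×10^9)(1.154×10^-7)/(0.0635)² = 2.57×10^5 N/C.

E = 2.57e5 N/C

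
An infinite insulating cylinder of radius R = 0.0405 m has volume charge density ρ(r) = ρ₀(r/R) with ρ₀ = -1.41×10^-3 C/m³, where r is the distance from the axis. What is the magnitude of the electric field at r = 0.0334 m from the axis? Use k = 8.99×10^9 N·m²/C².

|E| = 1.46e6 N/C

Coaxial Gaussian cylinder, radius r = 0.0334 m, length L (r < R).
λ_enc = ∫₀^r ρ(r')·2πr' dr' = (2πρ₀/R)·r^3/3 = -2.717×10^-6 C/m.
Since E is radial and uniform over the curved surface, Φ = E·2πrL = Q_enc/ε₀ = λ_enc L/ε₀.
E = 2k|λ_enc|/r = 2(8.99×10^9)(2.717×10^-6)/(0.0334) = 1.46×10^6 N/C.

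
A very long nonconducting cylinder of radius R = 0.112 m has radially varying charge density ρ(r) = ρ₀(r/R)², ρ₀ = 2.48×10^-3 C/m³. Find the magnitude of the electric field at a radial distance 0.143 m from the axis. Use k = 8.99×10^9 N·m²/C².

Choose a coaxial cylinder of radius r = 0.143 m (arbitrary length L) as the Gaussian surface (r > R, full charge per length enclosed).
λ_enc = 2π ∫₀^R ρ₀(r'/R)^2 r' dr' = 2πρ₀R²/4 = 4.887e-5 C/m.
By Gauss's law (flux through the curved wall only), E·2πrL = λ_enc L/ε₀.
E = 2k|λ_enc|/r = 2(8.99×10^9)(4.887×10^-5)/(0.143) = 6.14e6 N/C.

6.14e6 N/C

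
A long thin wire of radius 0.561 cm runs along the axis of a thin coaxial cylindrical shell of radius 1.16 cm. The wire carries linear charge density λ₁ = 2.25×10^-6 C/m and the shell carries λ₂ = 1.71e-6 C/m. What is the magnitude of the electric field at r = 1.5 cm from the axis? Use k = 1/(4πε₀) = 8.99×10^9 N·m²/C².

E ≈ 4.75×10^6 N/C

Coaxial Gaussian cylinder, radius r = 1.5 cm, length L (r > 1.16 cm, enclosing both).
λ_enc = λ₁ + λ₂ = (2.25×10^-6) + (1.71e-6) = 3.96×10^-6 C/m.
Since E is radial and uniform over the curved surface, Φ = E·2πrL = Q_enc/ε₀ = λ_enc L/ε₀.
E = 2k|λ_enc|/r = 2(8.99×10^9)(3.96×10^-6)/(0.015) = 4.75×10^6 N/C.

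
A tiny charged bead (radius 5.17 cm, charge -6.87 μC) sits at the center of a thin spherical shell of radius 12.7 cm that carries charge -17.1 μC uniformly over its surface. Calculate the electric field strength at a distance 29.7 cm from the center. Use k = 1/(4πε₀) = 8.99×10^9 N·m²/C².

By spherical symmetry E is radial; choose a Gaussian sphere of radius r = 29.7 cm (r > 12.7 cm, enclosing both).
Q_enc = (-6.87 μC) + (-17.1 μC) = -2.397×10^-5 C.
Gauss's law: E·4πr² = Q_enc/ε₀.
E = k|Q_enc|/r² = (8.99×10^9)(2.397×10^-5)/(0.297)² = 2.44×10^6 N/C.

2.44e6 N/C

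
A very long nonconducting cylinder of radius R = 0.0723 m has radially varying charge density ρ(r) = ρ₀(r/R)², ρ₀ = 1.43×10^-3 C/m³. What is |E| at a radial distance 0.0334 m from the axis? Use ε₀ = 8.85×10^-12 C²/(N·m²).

2.88×10^5 N/C

Choose a coaxial cylinder of radius r = 0.0334 m (arbitrary length L) as the Gaussian surface (r < R).
λ_enc = ∫₀^r ρ(r')·2πr' dr' = (2πρ₀/R²)·r^4/4 = 5.348×10^-7 C/m.
Gauss's law: E·2πrL = λ_enc L/ε₀.
E = |λ_enc|/(2πε₀r) = (5.348×10^-7)/(2π·8.85×10^-12·0.0334) = 2.88×10^5 N/C.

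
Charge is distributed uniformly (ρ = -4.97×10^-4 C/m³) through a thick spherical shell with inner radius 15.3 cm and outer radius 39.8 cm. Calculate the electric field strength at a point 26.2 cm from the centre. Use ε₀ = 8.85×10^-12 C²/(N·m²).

|E| ≈ 3.93×10^6 N/C

Symmetry ⇒ E = E(r) r̂. Gaussian sphere of radius r = 26.2 cm (within the shell material, 15.3 cm < r < 39.8 cm).
Enclosed charge is the volume from a to r: Q_enc = (4π/3)ρ(r³ − a³) = -2.998e-5 C.
By Gauss's law, ∮E·dA = E·4πr² = Q_enc/ε₀.
E = |Q_enc|/(4πε₀r²) = (2.998×10^-5)/(4π·8.85×10^-12·(0.262)²) = 3.93×10^6 N/C.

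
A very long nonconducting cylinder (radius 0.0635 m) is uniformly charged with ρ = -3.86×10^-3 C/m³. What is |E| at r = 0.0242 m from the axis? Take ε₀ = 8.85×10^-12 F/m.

Coaxial Gaussian cylinder, radius r = 0.0242 m, length L (r < R).
Enclosed charge per unit length: λ_enc = ρ·πr² = (-3.86×10^-3)π(0.0242)² = -7.102×10^-6 C/m.
Applying ∮E·dA = Q_enc/ε₀ with the end caps contributing no flux:
E = |λ_enc|/(2πε₀r) = (7.102×10^-6)/(2π·8.85×10^-12·0.0242) = 5.28e6 N/C.

|E| ≈ 5.28×10^6 N/C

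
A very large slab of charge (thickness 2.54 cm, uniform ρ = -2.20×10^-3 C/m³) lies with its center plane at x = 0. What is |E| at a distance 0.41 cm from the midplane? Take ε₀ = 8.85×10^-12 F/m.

1.02×10^6 V/m

By symmetry E is perpendicular to the slab. A Gaussian pillbox from −0.41 cm to +0.41 cm (face area A) lies entirely within the slab.
Q_enc = ρ·(2x)·A and flux = 2EA, so 2EA = 2ρxA/ε₀ ⇒ E = |ρ|x/ε₀.
E = (2.20×10^-3)(0.0041)/(8.85×10^-12) = 1.02×10^6 N/C.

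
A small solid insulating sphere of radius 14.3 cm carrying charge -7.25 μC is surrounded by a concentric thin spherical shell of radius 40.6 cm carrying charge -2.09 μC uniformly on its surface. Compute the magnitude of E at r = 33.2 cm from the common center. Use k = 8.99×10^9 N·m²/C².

|E| ≈ 5.91×10^5 N/C

Take a concentric spherical Gaussian surface of radius r = 33.2 cm (between the bodies, 14.3 cm < r < 40.6 cm).
The shell at 40.6 cm lies outside the Gaussian surface, so Q_enc = -7.25 μC = -7.25e-6 C.
Since E is radial and uniform over the Gaussian sphere, Φ = E·4πr² = Q_enc/ε₀.
E = k|Q_enc|/r² = (8.99×10^9)(7.25e-6)/(0.332)² = 5.91×10^5 N/C.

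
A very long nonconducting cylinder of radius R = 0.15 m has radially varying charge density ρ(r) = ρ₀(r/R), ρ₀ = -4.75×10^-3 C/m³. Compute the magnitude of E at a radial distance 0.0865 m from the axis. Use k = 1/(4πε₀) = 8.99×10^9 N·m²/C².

Take a coaxial cylindrical Gaussian surface of radius r = 0.0865 m and length L (r < R).
Integrating ρ over the cross-section to radius r: λ_enc = (2πρ₀/R) ∫₀^r r'^2 dr' = 2πρ₀ r^3/(3·R) = -4.292×10^-5 C/m.
By Gauss's law (flux through the curved wall only), E·2πrL = λ_enc L/ε₀.
E = 2k|λ_enc|/r = 2(8.99×10^9)(4.292×10^-5)/(0.0865) = 8.92×10^6 N/C.

E ≈ 8.92×10^6 V/m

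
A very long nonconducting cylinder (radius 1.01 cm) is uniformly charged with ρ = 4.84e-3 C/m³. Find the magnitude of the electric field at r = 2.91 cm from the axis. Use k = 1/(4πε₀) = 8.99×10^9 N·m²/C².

Take a coaxial cylindrical Gaussian surface of radius r = 2.91 cm and length L (r > 1.01 cm, full cross-section enclosed).
λ_enc = ρ·πR² = (4.84×10^-3)π(0.0101)² = 1.551×10^-6 C/m.
Gauss's law: E·2πrL = λ_enc L/ε₀.
E = 2k|λ_enc|/r = 2(8.99×10^9)(1.551×10^-6)/(0.0291) = 9.58×10^5 N/C.

E = 9.58e5 N/C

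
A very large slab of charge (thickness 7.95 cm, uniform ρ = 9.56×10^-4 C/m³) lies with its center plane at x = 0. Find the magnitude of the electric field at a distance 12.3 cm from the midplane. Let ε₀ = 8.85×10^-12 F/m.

The point |x| = 12.3 cm lies outside the slab (half-thickness 0.03975 m). A symmetric pillbox spanning the full slab encloses Q_enc = ρ·d·A.
Flux = 2EA ⇒ E = |ρ|d/(2ε₀), independent of distance outside.
E = (9.56e-4)(0.0795)/(2·8.85×10^-12) = 4.29×10^6 N/C.

4.29×10^6 N/C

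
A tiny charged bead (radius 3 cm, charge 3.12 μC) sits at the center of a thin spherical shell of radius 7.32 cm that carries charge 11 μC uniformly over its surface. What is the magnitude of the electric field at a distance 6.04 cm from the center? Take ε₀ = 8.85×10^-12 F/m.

Take a concentric spherical Gaussian surface of radius r = 6.04 cm (between the bodies, 3 cm < r < 7.32 cm).
The shell at 7.32 cm lies outside the Gaussian surface, so Q_enc = 3.12 μC = 3.12×10^-6 C.
By Gauss's law, ∮E·dA = E·4πr² = Q_enc/ε₀.
E = |Q_enc|/(4πε₀r²) = (3.12e-6)/(4π·8.85×10^-12·(0.0604)²) = 7.69e6 N/C.

E = 7.69e6 V/m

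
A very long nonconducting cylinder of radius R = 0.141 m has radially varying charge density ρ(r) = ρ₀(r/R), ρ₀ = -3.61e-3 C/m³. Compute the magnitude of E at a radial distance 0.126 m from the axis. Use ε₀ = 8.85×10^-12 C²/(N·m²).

By cylindrical symmetry E is radial; use a coaxial Gaussian cylinder of radius 0.126 m and length L (r < R).
λ_enc = ∫₀^r ρ(r')·2πr' dr' = (2πρ₀/R)·r^3/3 = -1.073×10^-4 C/m.
Since E is radial and uniform over the curved surface, Φ = E·2πrL = Q_enc/ε₀ = λ_enc L/ε₀.
E = |λ_enc|/(2πε₀r) = (1.073×10^-4)/(2π·8.85×10^-12·0.126) = 1.53×10^7 N/C.

E = 1.53e7 N/C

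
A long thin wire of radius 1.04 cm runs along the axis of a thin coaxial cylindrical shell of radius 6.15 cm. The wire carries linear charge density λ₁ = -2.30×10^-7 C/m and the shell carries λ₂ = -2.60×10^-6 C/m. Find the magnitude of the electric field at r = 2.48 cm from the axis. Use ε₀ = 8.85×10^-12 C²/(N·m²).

|E| = 1.67×10^5 V/m

By cylindrical symmetry E is radial; use a coaxial Gaussian cylinder of radius 2.48 cm and length L (between the conductors, 1.04 cm < r < 6.15 cm).
The shell at 6.15 cm lies outside the Gaussian surface, so λ_enc = λ₁ = -2.30e-7 C/m.
Since E is radial and uniform over the curved surface, Φ = E·2πrL = Q_enc/ε₀ = λ_enc L/ε₀.
E = |λ_enc|/(2πε₀r) = (2.30×10^-7)/(2π·8.85×10^-12·0.0248) = 1.67e5 N/C.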